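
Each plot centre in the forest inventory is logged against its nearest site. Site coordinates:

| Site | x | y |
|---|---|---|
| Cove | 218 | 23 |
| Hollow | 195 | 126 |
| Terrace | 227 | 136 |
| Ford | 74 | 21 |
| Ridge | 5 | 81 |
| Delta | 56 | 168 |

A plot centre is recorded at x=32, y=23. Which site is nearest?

Squared distances to each site:
Cove: 34596.000; Hollow: 37178.000; Terrace: 50794.000; Ford: 1768.000; Ridge: 4093.000; Delta: 21601.000.
Minimum at Ford.

Ford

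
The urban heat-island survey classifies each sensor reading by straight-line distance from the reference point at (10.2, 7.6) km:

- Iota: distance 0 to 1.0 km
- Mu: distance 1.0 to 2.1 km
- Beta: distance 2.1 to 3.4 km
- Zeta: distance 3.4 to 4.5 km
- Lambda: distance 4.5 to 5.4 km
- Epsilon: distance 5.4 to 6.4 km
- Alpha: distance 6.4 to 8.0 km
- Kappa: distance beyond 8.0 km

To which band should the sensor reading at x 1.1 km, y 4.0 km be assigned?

Distance = √((1.1−10.2)² + (4.0−7.6)²) = √(82.810 + 12.960) = 9.786 km.
8.0 ≤ 9.786 < ∞ → Kappa.

Kappa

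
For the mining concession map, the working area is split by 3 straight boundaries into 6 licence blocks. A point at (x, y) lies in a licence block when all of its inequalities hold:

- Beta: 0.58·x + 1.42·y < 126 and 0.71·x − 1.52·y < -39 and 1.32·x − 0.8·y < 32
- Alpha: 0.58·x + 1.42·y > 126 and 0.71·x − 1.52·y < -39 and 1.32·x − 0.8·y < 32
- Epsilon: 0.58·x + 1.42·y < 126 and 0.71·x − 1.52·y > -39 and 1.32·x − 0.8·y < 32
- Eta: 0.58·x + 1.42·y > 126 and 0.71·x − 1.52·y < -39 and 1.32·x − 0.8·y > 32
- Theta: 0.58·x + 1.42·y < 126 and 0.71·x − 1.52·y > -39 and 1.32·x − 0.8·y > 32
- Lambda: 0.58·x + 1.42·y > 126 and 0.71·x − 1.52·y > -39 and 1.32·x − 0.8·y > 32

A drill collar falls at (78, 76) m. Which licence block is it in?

Eta

0.58·78 + 1.42·76 = 153.160, which is > 126
0.71·78 − 1.52·76 = -60.140, which is < -39
1.32·78 − 0.8·76 = 42.160, which is > 32
This sign pattern matches Eta.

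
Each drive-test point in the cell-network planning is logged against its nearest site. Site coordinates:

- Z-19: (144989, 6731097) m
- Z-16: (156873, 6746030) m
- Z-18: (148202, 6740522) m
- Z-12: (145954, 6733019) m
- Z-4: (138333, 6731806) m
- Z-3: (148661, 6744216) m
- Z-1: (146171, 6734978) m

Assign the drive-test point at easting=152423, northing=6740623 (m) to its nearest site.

Z-18

Squared distances to each site:
Z-19: 146009032.000; Z-16: 49038149.000; Z-18: 17827042.000; Z-12: 99668777.000; Z-4: 276267589.000; Z-3: 27062293.000; Z-1: 70953529.000.
Minimum at Z-18.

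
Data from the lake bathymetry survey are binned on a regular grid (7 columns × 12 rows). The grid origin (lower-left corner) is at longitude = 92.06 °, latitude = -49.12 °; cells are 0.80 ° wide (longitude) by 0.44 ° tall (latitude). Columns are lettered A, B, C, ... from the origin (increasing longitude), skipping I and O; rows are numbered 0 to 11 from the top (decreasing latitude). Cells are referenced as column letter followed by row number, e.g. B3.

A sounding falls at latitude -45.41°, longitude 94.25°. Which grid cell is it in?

C3

Column index: ⌊(94.25 − 92.06) / 0.80⌋ = ⌊2.737⌋ = 2 → column C
Row offset from origin: ⌊(-45.41 − -49.12) / 0.44⌋ = ⌊8.432⌋ = 8 → row 3 (counted from top)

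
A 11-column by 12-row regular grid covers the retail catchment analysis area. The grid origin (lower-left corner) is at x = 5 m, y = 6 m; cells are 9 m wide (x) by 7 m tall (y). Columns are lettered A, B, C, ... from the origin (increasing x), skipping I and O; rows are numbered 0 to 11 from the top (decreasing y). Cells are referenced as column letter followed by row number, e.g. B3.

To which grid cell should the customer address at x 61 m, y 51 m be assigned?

Column index: ⌊(61 − 5) / 9⌋ = ⌊6.222⌋ = 6 → column G
Row offset from origin: ⌊(51 − 6) / 7⌋ = ⌊6.429⌋ = 6 → row 5 (counted from top)

G5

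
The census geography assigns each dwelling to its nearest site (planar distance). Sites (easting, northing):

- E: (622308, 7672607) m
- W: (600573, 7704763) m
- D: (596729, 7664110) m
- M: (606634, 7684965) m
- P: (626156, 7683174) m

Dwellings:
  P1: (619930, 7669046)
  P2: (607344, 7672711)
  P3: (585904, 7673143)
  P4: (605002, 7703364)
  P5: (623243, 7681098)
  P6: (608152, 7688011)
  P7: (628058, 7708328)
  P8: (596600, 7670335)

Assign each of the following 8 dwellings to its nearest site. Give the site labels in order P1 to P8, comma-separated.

E, M, D, W, P, M, P, D

P1 → E (d²=18335605.00)
P2 → M (d²=150664616.00)
P3 → D (d²=198775714.00)
P4 → W (d²=21573242.00)
P5 → P (d²=12795345.00)
P6 → M (d²=11582440.00)
P7 → P (d²=636341320.00)
P8 → D (d²=38767266.00)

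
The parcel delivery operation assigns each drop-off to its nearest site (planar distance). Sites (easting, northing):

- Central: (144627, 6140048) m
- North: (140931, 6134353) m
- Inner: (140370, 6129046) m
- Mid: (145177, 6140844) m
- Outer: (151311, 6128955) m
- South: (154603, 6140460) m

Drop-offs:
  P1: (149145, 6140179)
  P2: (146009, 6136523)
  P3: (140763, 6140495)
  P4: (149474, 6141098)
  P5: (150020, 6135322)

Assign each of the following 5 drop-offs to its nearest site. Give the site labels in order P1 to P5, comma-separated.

P1 → Mid (d²=16187249.00)
P2 → Central (d²=14335549.00)
P3 → Central (d²=15130305.00)
P4 → Mid (d²=18528725.00)
P5 → Outer (d²=42205370.00)

Mid, Central, Central, Mid, Outer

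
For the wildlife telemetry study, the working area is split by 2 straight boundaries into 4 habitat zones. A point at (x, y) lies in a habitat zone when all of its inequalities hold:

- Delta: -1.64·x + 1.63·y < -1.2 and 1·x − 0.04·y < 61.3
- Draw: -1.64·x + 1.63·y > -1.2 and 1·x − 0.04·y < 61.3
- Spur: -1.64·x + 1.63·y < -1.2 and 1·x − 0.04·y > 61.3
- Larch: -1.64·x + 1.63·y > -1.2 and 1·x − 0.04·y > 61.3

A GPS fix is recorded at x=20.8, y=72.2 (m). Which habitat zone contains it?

-1.64·20.8 + 1.63·72.2 = 83.574, which is > -1.2
1·20.8 − 0.04·72.2 = 17.912, which is < 61.3
This sign pattern matches Draw.

Draw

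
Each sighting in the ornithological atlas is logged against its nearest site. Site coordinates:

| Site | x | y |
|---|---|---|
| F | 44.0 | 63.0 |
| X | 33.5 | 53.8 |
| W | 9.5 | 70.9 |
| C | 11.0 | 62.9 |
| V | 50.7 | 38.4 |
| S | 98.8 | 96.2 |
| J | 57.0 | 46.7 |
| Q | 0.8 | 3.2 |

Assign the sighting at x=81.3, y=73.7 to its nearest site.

Squared distances to each site:
F: 1505.780; X: 2680.850; W: 5163.080; C: 5058.730; V: 2182.450; S: 812.500; J: 1319.490; Q: 11450.500.
Minimum at S.

S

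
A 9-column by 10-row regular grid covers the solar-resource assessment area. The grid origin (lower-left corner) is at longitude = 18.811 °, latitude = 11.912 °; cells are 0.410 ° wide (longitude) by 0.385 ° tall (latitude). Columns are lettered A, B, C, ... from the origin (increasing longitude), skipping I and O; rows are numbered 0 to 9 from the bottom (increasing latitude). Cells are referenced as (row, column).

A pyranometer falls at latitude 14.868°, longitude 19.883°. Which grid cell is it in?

Column index: ⌊(19.883 − 18.811) / 0.410⌋ = ⌊2.615⌋ = 2 → column C
Row offset from origin: ⌊(14.868 − 11.912) / 0.385⌋ = ⌊7.678⌋ = 7 → row 7

(7, C)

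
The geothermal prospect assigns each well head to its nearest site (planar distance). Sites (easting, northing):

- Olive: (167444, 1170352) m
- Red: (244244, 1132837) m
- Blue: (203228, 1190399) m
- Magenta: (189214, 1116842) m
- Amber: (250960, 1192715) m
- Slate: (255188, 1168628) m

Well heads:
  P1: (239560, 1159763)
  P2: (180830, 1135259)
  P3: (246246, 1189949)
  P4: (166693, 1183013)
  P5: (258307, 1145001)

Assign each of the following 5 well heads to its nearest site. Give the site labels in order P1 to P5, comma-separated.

Slate, Magenta, Amber, Olive, Red

P1 → Slate (d²=322822609.00)
P2 → Magenta (d²=409477345.00)
P3 → Amber (d²=29872552.00)
P4 → Olive (d²=160864922.00)
P5 → Red (d²=345730865.00)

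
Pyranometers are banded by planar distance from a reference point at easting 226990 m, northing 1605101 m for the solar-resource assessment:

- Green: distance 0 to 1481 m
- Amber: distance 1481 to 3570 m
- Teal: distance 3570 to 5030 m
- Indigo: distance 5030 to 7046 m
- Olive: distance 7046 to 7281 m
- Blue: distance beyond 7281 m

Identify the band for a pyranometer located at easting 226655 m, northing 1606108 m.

Green

Distance = √((226655−226990)² + (1606108−1605101)²) = √(112225.000 + 1014049.000) = 1061.261 m.
0 ≤ 1061.261 < 1481 → Green.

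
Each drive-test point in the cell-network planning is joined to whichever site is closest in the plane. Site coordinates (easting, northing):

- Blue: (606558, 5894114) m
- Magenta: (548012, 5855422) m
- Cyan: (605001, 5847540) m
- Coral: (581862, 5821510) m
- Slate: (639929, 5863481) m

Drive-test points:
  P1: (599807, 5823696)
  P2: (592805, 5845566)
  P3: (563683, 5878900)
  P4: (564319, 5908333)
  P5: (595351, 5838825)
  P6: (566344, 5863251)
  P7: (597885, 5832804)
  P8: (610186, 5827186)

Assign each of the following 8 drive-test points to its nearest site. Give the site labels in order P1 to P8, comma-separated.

P1 → Coral (d²=326801621.00)
P2 → Cyan (d²=152639092.00)
P3 → Magenta (d²=796796725.00)
P4 → Blue (d²=1986313082.00)
P5 → Cyan (d²=169073725.00)
P6 → Magenta (d²=397355465.00)
P7 → Cyan (d²=267787152.00)
P8 → Cyan (d²=441169541.00)

Coral, Cyan, Magenta, Blue, Cyan, Magenta, Cyan, Cyan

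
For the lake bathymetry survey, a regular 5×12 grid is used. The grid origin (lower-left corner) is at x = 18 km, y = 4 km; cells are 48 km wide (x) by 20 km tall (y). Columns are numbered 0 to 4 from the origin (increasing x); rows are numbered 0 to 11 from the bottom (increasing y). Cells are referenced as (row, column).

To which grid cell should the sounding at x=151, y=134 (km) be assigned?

Column index: ⌊(151 − 18) / 48⌋ = ⌊2.771⌋ = 2
Row offset from origin: ⌊(134 − 4) / 20⌋ = ⌊6.500⌋ = 6 → row 6

(6, 2)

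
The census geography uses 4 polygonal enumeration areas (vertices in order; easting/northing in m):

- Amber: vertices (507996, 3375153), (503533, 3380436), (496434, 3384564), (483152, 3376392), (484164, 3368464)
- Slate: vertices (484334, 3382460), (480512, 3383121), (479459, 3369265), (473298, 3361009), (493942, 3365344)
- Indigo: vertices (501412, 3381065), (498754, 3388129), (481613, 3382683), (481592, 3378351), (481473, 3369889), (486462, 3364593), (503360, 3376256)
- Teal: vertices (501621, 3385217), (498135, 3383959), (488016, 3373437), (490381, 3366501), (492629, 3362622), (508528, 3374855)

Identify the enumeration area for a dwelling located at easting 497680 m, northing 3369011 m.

Teal

Cast a ray rightward from (497680, 3369011). For each polygon, the edges (by vertex number in listed order) whose endpoints lie on opposite sides of northing = 3369011, where each meets that height, and whether that is right or left of the point:
Amber: 4–5 at easting≈484094.2 (left), 5–1 at easting≈486112.9 (left) → 0 crossings.
Slate: 3–4 at easting≈479269.5 (left), 5–1 at easting≈491883.5 (left) → 0 crossings.
Indigo: 5–6 at easting≈482300.1 (left), 6–7 at easting≈492863.0 (left) → 0 crossings.
Teal: 3–4 at easting≈489525.2 (left), 5–6 at easting≈500932.7 (right) → 1 crossing.
Only Teal has an odd count, so the point is inside Teal.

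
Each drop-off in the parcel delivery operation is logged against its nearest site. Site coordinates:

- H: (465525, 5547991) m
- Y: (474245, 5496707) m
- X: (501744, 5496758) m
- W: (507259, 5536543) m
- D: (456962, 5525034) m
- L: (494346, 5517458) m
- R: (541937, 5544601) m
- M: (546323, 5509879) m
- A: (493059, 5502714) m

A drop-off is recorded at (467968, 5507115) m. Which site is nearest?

Squared distances to each site:
H: 1676815625.000; Y: 147727193.000; X: 1248085625.000; W: 2409789865.000; D: 442222597.000; L: 802776533.000; R: 6876613157.000; M: 6147145721.000; A: 648927082.000.
Minimum at Y.

Y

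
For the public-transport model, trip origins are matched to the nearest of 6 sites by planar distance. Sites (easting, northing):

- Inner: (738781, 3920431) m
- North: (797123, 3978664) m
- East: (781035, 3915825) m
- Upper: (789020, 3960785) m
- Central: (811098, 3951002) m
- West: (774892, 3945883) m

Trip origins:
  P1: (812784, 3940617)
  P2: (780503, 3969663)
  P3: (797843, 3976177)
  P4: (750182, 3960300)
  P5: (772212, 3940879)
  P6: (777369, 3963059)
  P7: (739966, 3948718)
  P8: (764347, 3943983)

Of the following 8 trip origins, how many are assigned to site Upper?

2

P1 → Central
P2 → Upper
P3 → North
P4 → West
P5 → West
P6 → Upper
P7 → Inner
P8 → West
2 of the 8 go to Upper.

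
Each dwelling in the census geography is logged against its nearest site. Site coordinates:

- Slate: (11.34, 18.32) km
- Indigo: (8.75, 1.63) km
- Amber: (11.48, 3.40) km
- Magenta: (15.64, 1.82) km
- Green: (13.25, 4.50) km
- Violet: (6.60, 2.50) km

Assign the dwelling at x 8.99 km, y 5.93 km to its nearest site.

Squared distances to each site:
Slate: 159.035; Indigo: 18.548; Amber: 12.601; Magenta: 61.115; Green: 20.192; Violet: 17.477.
Minimum at Amber.

Amber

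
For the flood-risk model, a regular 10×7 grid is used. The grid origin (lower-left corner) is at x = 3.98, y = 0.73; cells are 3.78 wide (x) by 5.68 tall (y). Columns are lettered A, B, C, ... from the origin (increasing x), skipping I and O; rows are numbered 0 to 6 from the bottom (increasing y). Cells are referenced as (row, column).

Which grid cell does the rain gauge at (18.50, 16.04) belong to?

Column index: ⌊(18.50 − 3.98) / 3.78⌋ = ⌊3.841⌋ = 3 → column D
Row offset from origin: ⌊(16.04 − 0.73) / 5.68⌋ = ⌊2.695⌋ = 2 → row 2

(2, D)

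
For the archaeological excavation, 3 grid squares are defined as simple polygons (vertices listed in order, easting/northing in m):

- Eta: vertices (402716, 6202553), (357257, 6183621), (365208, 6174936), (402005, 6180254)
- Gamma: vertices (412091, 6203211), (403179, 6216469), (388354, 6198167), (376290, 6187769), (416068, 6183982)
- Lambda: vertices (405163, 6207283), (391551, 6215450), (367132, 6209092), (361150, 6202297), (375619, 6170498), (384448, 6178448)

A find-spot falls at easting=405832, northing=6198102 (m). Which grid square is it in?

Cast a ray rightward from (405832, 6198102). For each polygon, the edges (by vertex number in listed order) whose endpoints lie on opposite sides of northing = 6198102, where each meets that height, and whether that is right or left of the point:
Eta: 1–2 at easting≈392028.4 (left), 4–1 at easting≈402574.1 (left) → 0 crossings.
Gamma: 3–4 at easting≈388278.6 (left), 5–1 at easting≈413147.7 (right) → 1 crossing.
Lambda: 4–5 at easting≈363058.8 (left), 6–1 at easting≈398567.4 (left) → 0 crossings.
Only Gamma has an odd count, so the point is inside Gamma.

Gamma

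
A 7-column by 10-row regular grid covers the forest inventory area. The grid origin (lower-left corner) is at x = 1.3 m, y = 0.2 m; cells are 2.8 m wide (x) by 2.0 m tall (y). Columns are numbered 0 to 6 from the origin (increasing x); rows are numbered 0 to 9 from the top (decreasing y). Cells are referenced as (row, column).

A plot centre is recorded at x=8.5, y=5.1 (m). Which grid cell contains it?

(7, 2)

Column index: ⌊(8.5 − 1.3) / 2.8⌋ = ⌊2.571⌋ = 2
Row offset from origin: ⌊(5.1 − 0.2) / 2.0⌋ = ⌊2.450⌋ = 2 → row 7 (counted from top)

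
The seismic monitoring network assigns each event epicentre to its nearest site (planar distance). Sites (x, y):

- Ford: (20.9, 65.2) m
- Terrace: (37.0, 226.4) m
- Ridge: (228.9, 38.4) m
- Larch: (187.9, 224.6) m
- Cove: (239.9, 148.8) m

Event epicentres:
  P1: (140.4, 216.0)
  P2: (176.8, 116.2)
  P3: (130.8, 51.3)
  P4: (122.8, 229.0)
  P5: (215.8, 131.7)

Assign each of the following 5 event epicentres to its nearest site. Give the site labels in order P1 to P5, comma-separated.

Larch, Cove, Ridge, Larch, Cove

P1 → Larch (d²=2330.21)
P2 → Cove (d²=5044.37)
P3 → Ridge (d²=9790.02)
P4 → Larch (d²=4257.37)
P5 → Cove (d²=873.22)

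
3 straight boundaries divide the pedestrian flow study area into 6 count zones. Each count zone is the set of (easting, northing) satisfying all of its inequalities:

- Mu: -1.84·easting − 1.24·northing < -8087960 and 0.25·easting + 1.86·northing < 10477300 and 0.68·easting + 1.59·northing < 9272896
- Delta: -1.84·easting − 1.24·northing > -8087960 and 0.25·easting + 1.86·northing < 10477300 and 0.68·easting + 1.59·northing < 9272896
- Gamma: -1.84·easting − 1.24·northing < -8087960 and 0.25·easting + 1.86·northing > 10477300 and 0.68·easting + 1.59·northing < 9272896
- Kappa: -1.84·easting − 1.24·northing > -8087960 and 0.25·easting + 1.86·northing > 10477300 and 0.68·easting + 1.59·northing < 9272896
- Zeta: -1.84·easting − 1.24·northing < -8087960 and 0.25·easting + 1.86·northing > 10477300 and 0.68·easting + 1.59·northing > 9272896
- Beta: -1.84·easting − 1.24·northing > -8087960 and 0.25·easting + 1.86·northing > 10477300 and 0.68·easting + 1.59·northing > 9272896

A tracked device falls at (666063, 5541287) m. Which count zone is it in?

Mu

-1.84·666063 − 1.24·5541287 = -8096751.800, which is < -8087960
0.25·666063 + 1.86·5541287 = 10473309.570, which is < 10477300
0.68·666063 + 1.59·5541287 = 9263569.170, which is < 9272896
This sign pattern matches Mu.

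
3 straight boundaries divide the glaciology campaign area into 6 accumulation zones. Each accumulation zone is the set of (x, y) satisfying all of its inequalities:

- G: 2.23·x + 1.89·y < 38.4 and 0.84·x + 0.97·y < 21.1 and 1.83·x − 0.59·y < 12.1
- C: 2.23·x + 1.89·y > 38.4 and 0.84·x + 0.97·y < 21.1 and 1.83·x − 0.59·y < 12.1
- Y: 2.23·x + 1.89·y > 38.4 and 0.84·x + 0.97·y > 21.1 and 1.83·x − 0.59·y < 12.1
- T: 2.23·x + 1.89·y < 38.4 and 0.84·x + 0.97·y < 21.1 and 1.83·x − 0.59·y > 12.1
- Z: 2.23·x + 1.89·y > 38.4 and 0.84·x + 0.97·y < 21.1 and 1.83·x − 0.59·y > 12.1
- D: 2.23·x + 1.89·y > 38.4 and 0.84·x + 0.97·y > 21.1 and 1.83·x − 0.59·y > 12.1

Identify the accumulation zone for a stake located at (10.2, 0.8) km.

T

2.23·10.2 + 1.89·0.8 = 24.258, which is < 38.4
0.84·10.2 + 0.97·0.8 = 9.344, which is < 21.1
1.83·10.2 − 0.59·0.8 = 18.194, which is > 12.1
This sign pattern matches T.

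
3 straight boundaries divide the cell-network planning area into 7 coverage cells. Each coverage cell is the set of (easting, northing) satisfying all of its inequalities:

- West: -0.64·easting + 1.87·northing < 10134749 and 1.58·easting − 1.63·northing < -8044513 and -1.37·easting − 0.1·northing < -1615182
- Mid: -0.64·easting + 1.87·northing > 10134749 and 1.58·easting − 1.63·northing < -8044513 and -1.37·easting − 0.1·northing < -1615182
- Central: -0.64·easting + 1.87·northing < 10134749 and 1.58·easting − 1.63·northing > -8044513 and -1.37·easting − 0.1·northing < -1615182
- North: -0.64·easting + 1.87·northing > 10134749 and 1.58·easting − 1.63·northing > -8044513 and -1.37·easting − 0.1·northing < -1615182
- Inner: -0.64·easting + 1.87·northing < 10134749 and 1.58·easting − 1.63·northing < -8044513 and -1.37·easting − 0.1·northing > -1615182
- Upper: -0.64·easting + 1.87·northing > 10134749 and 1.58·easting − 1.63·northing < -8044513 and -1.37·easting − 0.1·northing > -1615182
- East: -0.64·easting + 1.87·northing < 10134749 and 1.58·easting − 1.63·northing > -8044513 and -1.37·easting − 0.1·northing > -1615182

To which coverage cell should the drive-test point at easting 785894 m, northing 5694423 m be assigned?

North

-0.64·785894 + 1.87·5694423 = 10145598.850, which is > 10134749
1.58·785894 − 1.63·5694423 = -8040196.970, which is > -8044513
-1.37·785894 − 0.1·5694423 = -1646117.080, which is < -1615182
This sign pattern matches North.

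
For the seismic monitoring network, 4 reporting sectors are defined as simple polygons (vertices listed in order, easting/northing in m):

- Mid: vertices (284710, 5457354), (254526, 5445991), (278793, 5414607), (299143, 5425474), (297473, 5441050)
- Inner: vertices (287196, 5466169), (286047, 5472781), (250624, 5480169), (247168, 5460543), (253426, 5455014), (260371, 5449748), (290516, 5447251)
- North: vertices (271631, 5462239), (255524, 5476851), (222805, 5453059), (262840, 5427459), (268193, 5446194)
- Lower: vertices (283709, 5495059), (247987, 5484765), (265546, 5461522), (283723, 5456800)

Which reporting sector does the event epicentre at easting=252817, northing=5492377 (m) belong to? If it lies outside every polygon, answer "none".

none

Cast a ray rightward from (252817, 5492377). For each polygon, the edges (by vertex number in listed order) whose endpoints lie on opposite sides of northing = 5492377, where each meets that height, and whether that is right or left of the point:
Mid: no edge straddles that height → 0 crossings.
Inner: no edge straddles that height → 0 crossings.
North: no edge straddles that height → 0 crossings.
Lower: 1–2 at easting≈274402.0 (right), 4–1 at easting≈283710.0 (right) → 2 crossings.
All counts are even, so the point lies outside every listed polygon.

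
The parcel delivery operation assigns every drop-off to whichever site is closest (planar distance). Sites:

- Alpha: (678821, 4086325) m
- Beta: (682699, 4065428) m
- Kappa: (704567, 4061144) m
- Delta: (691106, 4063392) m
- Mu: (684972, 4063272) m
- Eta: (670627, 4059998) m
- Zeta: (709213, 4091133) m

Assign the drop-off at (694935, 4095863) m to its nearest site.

Zeta

Squared distances to each site:
Alpha: 350634440.000; Beta: 1076008921.000; Kappa: 1298184385.000; Delta: 1069027082.000; Mu: 1161434650.000; Eta: 1877177089.000; Zeta: 226234184.000.
Minimum at Zeta.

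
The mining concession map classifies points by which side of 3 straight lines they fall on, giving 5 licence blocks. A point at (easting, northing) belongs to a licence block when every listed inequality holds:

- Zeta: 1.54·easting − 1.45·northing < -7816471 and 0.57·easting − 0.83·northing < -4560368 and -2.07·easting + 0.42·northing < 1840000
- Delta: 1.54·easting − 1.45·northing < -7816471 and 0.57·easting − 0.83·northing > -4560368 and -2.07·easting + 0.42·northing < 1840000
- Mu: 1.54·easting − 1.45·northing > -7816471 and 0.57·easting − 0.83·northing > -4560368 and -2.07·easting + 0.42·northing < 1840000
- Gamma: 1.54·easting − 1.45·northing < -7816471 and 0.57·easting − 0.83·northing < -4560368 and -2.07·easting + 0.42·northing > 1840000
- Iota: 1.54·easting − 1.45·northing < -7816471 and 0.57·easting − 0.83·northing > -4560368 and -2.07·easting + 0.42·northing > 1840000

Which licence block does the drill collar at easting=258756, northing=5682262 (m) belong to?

1.54·258756 − 1.45·5682262 = -7840795.660, which is < -7816471
0.57·258756 − 0.83·5682262 = -4568786.540, which is < -4560368
-2.07·258756 + 0.42·5682262 = 1850925.120, which is > 1840000
This sign pattern matches Gamma.

Gamma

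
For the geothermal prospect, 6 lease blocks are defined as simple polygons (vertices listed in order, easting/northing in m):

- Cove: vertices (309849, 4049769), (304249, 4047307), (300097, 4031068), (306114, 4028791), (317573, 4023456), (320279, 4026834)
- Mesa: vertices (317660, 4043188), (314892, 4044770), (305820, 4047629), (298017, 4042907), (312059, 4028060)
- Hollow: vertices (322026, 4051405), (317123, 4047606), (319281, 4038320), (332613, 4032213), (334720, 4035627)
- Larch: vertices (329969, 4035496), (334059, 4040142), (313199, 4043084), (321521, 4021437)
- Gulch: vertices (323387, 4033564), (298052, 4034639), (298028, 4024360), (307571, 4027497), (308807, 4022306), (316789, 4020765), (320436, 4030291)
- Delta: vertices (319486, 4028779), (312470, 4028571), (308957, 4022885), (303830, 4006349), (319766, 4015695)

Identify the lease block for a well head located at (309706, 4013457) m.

Cast a ray rightward from (309706, 4013457). For each polygon, the edges (by vertex number in listed order) whose endpoints lie on opposite sides of northing = 4013457, where each meets that height, and whether that is right or left of the point:
Cove: no edge straddles that height → 0 crossings.
Mesa: no edge straddles that height → 0 crossings.
Hollow: no edge straddles that height → 0 crossings.
Larch: no edge straddles that height → 0 crossings.
Gulch: no edge straddles that height → 0 crossings.
Delta: 3–4 at easting≈306033.8 (left), 4–5 at easting≈315950.0 (right) → 1 crossing.
Only Delta has an odd count, so the point is inside Delta.

Delta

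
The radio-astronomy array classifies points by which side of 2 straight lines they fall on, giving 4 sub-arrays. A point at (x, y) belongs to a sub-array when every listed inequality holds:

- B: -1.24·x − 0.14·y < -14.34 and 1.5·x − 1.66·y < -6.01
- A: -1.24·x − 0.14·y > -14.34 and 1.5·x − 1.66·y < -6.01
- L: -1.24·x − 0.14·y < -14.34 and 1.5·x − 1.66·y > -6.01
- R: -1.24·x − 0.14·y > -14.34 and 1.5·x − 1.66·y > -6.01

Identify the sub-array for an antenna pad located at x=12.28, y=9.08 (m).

L

-1.24·12.28 − 0.14·9.08 = -16.498, which is < -14.34
1.5·12.28 − 1.66·9.08 = 3.347, which is > -6.01
This sign pattern matches L.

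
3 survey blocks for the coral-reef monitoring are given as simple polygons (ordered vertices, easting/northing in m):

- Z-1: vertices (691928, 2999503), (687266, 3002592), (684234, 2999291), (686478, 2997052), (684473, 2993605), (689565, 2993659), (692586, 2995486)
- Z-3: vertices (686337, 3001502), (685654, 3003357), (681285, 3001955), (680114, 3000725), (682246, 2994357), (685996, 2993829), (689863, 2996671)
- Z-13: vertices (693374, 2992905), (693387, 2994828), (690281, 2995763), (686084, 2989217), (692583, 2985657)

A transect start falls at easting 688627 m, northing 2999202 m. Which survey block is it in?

Cast a ray rightward from (688627, 2999202). For each polygon, the edges (by vertex number in listed order) whose endpoints lie on opposite sides of northing = 2999202, where each meets that height, and whether that is right or left of the point:
Z-1: 3–4 at easting≈684323.2 (left), 7–1 at easting≈691977.3 (right) → 1 crossing.
Z-3: 4–5 at easting≈680623.9 (left), 7–1 at easting≈688015.7 (left) → 0 crossings.
Z-13: no edge straddles that height → 0 crossings.
Only Z-1 has an odd count, so the point is inside Z-1.

Z-1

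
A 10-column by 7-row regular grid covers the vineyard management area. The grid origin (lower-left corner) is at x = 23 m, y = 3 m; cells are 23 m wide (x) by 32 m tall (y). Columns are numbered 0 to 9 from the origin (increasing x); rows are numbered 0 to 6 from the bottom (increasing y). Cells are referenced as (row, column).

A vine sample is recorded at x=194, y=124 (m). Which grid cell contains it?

Column index: ⌊(194 − 23) / 23⌋ = ⌊7.435⌋ = 7
Row offset from origin: ⌊(124 − 3) / 32⌋ = ⌊3.781⌋ = 3 → row 3

(3, 7)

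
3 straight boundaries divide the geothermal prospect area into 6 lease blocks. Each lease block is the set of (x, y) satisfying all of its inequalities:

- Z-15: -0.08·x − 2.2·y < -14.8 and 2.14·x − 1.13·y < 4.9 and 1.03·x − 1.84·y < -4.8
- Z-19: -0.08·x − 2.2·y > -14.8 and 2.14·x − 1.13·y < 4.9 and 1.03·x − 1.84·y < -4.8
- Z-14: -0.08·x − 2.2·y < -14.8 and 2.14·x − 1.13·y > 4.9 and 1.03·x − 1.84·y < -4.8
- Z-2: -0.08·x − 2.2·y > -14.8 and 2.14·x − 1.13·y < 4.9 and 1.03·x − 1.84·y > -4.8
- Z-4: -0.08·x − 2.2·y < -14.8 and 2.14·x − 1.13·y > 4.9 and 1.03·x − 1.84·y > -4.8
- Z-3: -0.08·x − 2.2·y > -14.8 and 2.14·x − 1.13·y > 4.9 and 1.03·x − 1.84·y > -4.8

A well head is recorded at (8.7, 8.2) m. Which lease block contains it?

-0.08·8.7 − 2.2·8.2 = -18.736, which is < -14.8
2.14·8.7 − 1.13·8.2 = 9.352, which is > 4.9
1.03·8.7 − 1.84·8.2 = -6.127, which is < -4.8
This sign pattern matches Z-14.

Z-14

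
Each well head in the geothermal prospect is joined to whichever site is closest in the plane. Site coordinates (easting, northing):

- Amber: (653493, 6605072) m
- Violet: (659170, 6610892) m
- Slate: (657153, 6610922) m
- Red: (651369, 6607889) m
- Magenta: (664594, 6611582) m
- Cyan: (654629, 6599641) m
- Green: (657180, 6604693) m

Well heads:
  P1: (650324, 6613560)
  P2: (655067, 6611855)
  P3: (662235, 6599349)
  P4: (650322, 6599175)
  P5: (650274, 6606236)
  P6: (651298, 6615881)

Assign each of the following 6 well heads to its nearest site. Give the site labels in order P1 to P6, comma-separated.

P1 → Red (d²=33252266.00)
P2 → Slate (d²=5221885.00)
P3 → Green (d²=54111361.00)
P4 → Cyan (d²=18767405.00)
P5 → Red (d²=3931434.00)
P6 → Slate (d²=58872706.00)

Red, Slate, Green, Cyan, Red, Slate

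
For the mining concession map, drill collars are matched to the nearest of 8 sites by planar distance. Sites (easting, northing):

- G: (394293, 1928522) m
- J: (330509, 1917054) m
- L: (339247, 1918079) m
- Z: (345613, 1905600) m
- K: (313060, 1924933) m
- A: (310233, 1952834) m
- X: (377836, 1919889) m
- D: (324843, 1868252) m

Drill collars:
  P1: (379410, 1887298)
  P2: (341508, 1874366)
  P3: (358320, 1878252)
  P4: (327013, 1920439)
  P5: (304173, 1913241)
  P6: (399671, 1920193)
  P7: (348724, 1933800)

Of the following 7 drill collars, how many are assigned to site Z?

P1 → X
P2 → D
P3 → Z
P4 → J
P5 → K
P6 → G
P7 → L
1 of the 7 goes to Z.

1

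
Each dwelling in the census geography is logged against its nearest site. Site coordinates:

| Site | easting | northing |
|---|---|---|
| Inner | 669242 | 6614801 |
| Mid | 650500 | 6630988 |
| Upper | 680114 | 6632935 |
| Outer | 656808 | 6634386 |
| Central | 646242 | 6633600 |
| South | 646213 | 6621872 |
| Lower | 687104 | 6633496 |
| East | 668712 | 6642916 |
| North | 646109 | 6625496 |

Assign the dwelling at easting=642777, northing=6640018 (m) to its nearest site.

Squared distances to each site:
Inner: 1336293314.000; Mid: 141185629.000; Upper: 1444220458.000; Outer: 228588385.000; Central: 53196949.000; South: 341083412.000; Lower: 2007419413.000; East: 681022629.000; North: 221990708.000.
Minimum at Central.

Central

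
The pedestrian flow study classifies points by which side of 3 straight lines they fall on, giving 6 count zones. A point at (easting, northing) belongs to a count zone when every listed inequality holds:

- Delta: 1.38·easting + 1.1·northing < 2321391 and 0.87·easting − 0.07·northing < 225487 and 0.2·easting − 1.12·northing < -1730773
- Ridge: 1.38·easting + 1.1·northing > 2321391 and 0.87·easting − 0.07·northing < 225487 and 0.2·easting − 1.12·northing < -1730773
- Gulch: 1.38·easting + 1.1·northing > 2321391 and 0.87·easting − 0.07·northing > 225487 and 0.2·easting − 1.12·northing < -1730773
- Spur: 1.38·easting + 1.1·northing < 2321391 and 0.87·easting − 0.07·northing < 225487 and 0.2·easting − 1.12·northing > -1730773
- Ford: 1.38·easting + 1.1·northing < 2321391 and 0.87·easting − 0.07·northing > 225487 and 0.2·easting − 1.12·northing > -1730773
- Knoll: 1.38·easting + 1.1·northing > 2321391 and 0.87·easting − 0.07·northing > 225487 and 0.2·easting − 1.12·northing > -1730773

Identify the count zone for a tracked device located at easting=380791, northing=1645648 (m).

Ridge

1.38·380791 + 1.1·1645648 = 2335704.380, which is > 2321391
0.87·380791 − 0.07·1645648 = 216092.810, which is < 225487
0.2·380791 − 1.12·1645648 = -1766967.560, which is < -1730773
This sign pattern matches Ridge.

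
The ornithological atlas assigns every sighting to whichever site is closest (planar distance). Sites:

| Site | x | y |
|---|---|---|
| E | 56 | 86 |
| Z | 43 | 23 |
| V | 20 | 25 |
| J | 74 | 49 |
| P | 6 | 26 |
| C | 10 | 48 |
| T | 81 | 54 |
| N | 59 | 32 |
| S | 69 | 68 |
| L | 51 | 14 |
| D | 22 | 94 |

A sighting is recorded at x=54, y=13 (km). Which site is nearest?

L

Squared distances to each site:
E: 5333.000; Z: 221.000; V: 1300.000; J: 1696.000; P: 2473.000; C: 3161.000; T: 2410.000; N: 386.000; S: 3250.000; L: 10.000; D: 7585.000.
Minimum at L.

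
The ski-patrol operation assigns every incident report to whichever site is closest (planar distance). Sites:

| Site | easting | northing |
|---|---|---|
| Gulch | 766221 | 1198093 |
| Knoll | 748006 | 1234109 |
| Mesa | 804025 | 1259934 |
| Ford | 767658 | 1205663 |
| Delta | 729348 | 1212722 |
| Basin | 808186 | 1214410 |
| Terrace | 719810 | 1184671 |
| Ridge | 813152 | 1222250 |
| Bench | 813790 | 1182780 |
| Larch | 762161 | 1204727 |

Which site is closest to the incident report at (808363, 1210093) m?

Basin

Squared distances to each site:
Gulch: 1919948164.000; Knoll: 4219735705.000; Mesa: 2502943525.000; Ford: 1676521925.000; Delta: 6250281866.000; Basin: 18667818.000; Terrace: 8487911893.000; Ridge: 170727170.000; Bench: 775452298.000; Larch: 2163418760.000.
Minimum at Basin.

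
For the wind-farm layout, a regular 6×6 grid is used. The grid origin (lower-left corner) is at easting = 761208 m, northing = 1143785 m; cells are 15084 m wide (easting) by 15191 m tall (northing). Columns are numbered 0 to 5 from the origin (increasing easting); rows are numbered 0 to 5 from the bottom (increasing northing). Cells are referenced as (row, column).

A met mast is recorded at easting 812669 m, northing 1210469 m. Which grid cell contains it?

Column index: ⌊(812669 − 761208) / 15084⌋ = ⌊3.412⌋ = 3
Row offset from origin: ⌊(1210469 − 1143785) / 15191⌋ = ⌊4.390⌋ = 4 → row 4

(4, 3)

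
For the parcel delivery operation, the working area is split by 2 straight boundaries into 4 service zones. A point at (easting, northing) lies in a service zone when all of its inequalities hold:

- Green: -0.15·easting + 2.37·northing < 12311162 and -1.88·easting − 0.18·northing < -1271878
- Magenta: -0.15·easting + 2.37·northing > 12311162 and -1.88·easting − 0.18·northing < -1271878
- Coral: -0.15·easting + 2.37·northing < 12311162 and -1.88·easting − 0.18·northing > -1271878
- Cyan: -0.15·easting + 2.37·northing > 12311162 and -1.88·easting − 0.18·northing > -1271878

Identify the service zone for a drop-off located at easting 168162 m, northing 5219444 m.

-0.15·168162 + 2.37·5219444 = 12344857.980, which is > 12311162
-1.88·168162 − 0.18·5219444 = -1255644.480, which is > -1271878
This sign pattern matches Cyan.

Cyan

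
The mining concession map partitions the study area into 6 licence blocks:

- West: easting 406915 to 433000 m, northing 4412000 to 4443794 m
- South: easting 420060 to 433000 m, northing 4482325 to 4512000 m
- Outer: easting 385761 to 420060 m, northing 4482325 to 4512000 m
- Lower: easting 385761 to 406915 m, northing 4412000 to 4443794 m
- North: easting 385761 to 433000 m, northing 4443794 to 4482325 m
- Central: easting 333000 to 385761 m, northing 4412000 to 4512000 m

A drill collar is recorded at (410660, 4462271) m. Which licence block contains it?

North

The point has easting = 410660 and northing = 4462271.
Only North satisfies 385761 ≤ easting ≤ 433000 and 4443794 ≤ northing ≤ 4482325.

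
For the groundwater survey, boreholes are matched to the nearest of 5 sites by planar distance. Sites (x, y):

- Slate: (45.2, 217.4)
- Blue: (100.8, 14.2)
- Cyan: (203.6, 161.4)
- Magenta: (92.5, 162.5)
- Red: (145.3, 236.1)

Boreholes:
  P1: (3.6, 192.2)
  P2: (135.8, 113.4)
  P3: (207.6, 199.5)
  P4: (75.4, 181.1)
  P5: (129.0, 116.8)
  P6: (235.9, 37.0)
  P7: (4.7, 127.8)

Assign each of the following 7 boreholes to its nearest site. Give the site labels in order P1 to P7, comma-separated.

Slate, Magenta, Cyan, Magenta, Magenta, Cyan, Magenta

P1 → Slate (d²=2365.60)
P2 → Magenta (d²=4285.70)
P3 → Cyan (d²=1467.61)
P4 → Magenta (d²=638.37)
P5 → Magenta (d²=3420.74)
P6 → Cyan (d²=16518.65)
P7 → Magenta (d²=8912.93)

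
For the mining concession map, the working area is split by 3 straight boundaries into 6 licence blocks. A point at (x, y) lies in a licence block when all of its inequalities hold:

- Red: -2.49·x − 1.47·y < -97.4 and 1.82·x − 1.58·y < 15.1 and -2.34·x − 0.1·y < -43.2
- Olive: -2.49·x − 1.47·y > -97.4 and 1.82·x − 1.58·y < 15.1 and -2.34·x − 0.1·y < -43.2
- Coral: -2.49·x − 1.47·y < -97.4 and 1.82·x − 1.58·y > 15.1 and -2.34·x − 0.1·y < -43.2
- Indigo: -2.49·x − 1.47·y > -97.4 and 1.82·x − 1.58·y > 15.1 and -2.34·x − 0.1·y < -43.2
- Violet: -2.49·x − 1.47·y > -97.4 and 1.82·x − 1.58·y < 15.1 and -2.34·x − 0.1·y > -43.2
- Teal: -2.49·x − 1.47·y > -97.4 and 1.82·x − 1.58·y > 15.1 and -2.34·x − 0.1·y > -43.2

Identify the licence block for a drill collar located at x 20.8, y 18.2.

-2.49·20.8 − 1.47·18.2 = -78.546, which is > -97.4
1.82·20.8 − 1.58·18.2 = 9.100, which is < 15.1
-2.34·20.8 − 0.1·18.2 = -50.492, which is < -43.2
This sign pattern matches Olive.

Olive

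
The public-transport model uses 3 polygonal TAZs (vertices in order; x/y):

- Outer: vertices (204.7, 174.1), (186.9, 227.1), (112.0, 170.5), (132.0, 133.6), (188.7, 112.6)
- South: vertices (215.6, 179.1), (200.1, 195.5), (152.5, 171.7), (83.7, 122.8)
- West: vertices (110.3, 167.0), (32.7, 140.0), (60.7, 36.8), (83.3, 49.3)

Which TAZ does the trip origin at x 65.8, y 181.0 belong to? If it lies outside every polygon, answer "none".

Cast a ray rightward from (65.8, 181.0). For each polygon, the edges (by vertex number in listed order) whose endpoints lie on opposite sides of y = 181.0, where each meets that height, and whether that is right or left of the point:
Outer: 1–2 at x≈202.38 (right), 2–3 at x≈125.89 (right) → 2 crossings.
South: 1–2 at x≈213.80 (right), 2–3 at x≈171.10 (right) → 2 crossings.
West: no edge straddles that height → 0 crossings.
All counts are even, so the point lies outside every listed polygon.

none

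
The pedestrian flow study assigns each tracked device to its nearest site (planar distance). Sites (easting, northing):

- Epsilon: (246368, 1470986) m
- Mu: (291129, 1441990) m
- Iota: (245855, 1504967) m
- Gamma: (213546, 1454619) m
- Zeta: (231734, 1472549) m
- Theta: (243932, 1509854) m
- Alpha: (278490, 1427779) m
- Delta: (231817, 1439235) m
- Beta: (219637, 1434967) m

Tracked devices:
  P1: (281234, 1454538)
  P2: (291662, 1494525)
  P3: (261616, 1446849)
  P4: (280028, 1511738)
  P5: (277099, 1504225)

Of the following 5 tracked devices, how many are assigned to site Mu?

P1 → Mu
P2 → Iota
P3 → Alpha
P4 → Iota
P5 → Iota
1 of the 5 goes to Mu.

1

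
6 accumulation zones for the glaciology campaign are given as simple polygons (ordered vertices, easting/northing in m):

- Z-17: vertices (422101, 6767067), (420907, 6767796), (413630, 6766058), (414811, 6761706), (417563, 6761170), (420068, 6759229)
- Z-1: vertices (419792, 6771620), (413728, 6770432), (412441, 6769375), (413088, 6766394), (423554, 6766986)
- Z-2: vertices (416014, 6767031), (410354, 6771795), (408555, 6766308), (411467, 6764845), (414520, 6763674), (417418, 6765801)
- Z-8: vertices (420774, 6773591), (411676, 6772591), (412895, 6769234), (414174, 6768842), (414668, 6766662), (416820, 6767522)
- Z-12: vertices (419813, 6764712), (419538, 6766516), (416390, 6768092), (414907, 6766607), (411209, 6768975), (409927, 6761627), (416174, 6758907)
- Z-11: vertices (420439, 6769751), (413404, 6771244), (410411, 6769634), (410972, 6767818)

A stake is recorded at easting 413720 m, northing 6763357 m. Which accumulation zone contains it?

Z-12

Cast a ray rightward from (413720, 6763357). For each polygon, the edges (by vertex number in listed order) whose endpoints lie on opposite sides of northing = 6763357, where each meets that height, and whether that is right or left of the point:
Z-17: 3–4 at easting≈414363.0 (right), 6–1 at easting≈421138.7 (right) → 2 crossings.
Z-1: no edge straddles that height → 0 crossings.
Z-2: no edge straddles that height → 0 crossings.
Z-8: no edge straddles that height → 0 crossings.
Z-12: 5–6 at easting≈410228.8 (left), 7–1 at easting≈418963.6 (right) → 1 crossing.
Z-11: no edge straddles that height → 0 crossings.
Only Z-12 has an odd count, so the point is inside Z-12.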